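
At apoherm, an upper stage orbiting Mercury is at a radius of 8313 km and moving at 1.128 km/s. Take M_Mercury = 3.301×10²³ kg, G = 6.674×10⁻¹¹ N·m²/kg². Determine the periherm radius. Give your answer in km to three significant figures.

periherm radius ≈ 2630 km

μ = GM = 6.674×10⁻¹¹ × 3.301×10²³ = 2.203×10¹³ m³/s².
r_a = 8.313×10⁶ m.
Specific energy ε = v²/2 − μ/r = -2.014×10⁶ J/kg, so a = −μ/(2ε) = 5.469×10⁶ m.
The apsides satisfy r_p + r_a = 2a, so the periherm radius is 2a − r_a = 2.626×10⁶ m = 2626.0 km.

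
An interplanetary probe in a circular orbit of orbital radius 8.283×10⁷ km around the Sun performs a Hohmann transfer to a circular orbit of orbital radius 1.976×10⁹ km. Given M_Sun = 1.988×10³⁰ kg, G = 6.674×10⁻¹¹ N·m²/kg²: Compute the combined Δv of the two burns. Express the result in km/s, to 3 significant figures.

Δv_total ≈ 21.3 km/s

μ = GM = 6.674×10⁻¹¹ × 1.988×10³⁰ = 1.327×10²⁰ m³/s².
r₁ = 8.283×10⁷ km = 8.283×10¹⁰ m.
r₂ = 1.976×10⁹ km = 1.976×10¹² m.
Transfer ellipse a_t = (r₁ + r₂)/2 = 1.029×10¹² m.
At r₁: circular v_c1 = √(μ/r₁) = 40020 m/s; transfer-perihelion v_p = √[μ(2/r₁ − 1/a_t)] = 55450 m/s.
Δv₁ = v_p − v_c1 = 15430 m/s.
At r₂: circular v_c2 = √(μ/r₂) = 8194 m/s; transfer-aphelion v_a = √[μ(2/r₂ − 1/a_t)] = 2324 m/s.
Δv₂ = v_c2 − v_a = 5870 m/s.
Total Δv = Δv₁ + Δv₂ = 21300 m/s = 21.30 km/s.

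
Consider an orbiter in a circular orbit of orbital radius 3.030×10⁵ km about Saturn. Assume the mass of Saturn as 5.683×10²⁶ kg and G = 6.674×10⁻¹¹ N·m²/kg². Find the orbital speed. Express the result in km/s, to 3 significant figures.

μ = GM = 6.674×10⁻¹¹ × 5.683×10²⁶ = 3.793×10¹⁶ m³/s².
r = 3.030×10⁵ km = 3.030×10⁸ m.
For a circular orbit v = √(μ/r) = √(3.793×10¹⁶ / 3.030×10⁸) = √(1.252×10⁸) = 11190 m/s.
That is 11.19 km/s.

v ≈ 11.2 km/s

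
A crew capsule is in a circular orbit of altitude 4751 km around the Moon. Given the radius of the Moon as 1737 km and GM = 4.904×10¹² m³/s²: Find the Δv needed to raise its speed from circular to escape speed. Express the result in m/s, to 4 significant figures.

r = 1737 + 4751 = 6488.0 km = 6.4880×10⁶ m.
Circular speed v_c = √(μ/r) = 869.4 m/s.
Escape speed v_esc = √(2μ/r) = √2 × v_c = 1230 m/s.
Δv = v_esc − v_c = 360.1 m/s.

Δv ≈ 360.1 m/s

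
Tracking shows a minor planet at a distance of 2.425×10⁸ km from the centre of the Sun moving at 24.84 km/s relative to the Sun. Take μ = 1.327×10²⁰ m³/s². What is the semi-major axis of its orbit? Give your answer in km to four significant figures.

a ≈ 2.780×10⁸ km

r = 2.425×10¹¹ m.
Specific orbital energy ε = v²/2 − μ/r = (24840)²/2 − 1.327×10²⁰/2.425×10¹¹ = -2.387×10⁸ J/kg.
Since ε = −μ/(2a), a = −μ/(2ε) = 2.780×10¹¹ m = 2.7796×10⁸ km.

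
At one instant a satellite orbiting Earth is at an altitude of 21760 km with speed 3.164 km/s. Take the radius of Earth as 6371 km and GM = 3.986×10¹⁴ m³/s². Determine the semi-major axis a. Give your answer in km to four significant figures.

r = 6371 + 21760 = 28131 km = 2.813×10⁷ m.
Vis-viva rearranged: 1/a = 2/r − v²/μ = 7.110×10⁻⁸ − 2.512×10⁻⁸ = 4.598×10⁻⁸ m⁻¹.
a = 2.175×10⁷ m = 21748 km.

a ≈ 21750 km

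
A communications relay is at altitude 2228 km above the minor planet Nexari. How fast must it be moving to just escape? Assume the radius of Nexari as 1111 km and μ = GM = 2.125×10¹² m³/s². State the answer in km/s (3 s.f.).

v_esc ≈ 1.13 km/s

r = 1111 + 2228 = 3339.0 km = 3.3390×10⁶ m.
Escape speed v_esc = √(2μ/r) = √(2 × 2.125×10¹² / 3.339×10⁶) = √(1.273×10⁶) = 1128 m/s.
= 1.128 km/s.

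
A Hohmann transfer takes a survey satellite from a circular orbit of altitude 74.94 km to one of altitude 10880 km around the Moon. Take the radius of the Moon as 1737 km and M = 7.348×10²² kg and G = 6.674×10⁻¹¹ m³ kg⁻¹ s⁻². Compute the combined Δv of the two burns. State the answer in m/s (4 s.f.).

μ = GM = 6.674×10⁻¹¹ × 7.348×10²² = 4.904×10¹² m³/s².
r₁ = 1737 + 74.94 = 1811.9 km = 1.8119×10⁶ m.
r₂ = 1737 + 10880 = 12617 km = 1.2617×10⁷ m.
Transfer ellipse a_t = (r₁ + r₂)/2 = 7.214×10⁶ m.
At r₁: circular v_c1 = √(μ/r₁) = 1645 m/s; transfer-perilune v_p = √[μ(2/r₁ − 1/a_t)] = 2176 m/s.
Δv₁ = v_p − v_c1 = 530.5 m/s.
At r₂: circular v_c2 = √(μ/r₂) = 623.4 m/s; transfer-apolune v_a = √[μ(2/r₂ − 1/a_t)] = 312.4 m/s.
Δv₂ = v_c2 − v_a = 311.0 m/s.
Total Δv = Δv₁ + Δv₂ = 841.5 m/s.

Δv_total ≈ 841.5 m/s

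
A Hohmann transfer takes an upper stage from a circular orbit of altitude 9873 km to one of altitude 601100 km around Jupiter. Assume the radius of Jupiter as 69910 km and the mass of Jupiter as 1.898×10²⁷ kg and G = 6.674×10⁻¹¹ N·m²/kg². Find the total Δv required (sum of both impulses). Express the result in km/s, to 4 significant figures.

Δv_total ≈ 20.83 km/s

μ = GM = 6.674×10⁻¹¹ × 1.898×10²⁷ = 1.267×10¹⁷ m³/s².
r₁ = 69910 + 9873 = 79783 km = 7.9783×10⁷ m.
r₂ = 69910 + 601100 = 671010 km = 6.7101×10⁸ m.
Transfer ellipse a_t = (r₁ + r₂)/2 = 3.754×10⁸ m.
At r₁: circular v_c1 = √(μ/r₁) = 39850 m/s; transfer-perijove v_p = √[μ(2/r₁ − 1/a_t)] = 53270 m/s.
Δv₁ = v_p − v_c1 = 13430 m/s.
At r₂: circular v_c2 = √(μ/r₂) = 13740 m/s; transfer-apojove v_a = √[μ(2/r₂ − 1/a_t)] = 6334 m/s.
Δv₂ = v_c2 − v_a = 7406 m/s.
Total Δv = Δv₁ + Δv₂ = 20830 m/s = 20.83 km/s.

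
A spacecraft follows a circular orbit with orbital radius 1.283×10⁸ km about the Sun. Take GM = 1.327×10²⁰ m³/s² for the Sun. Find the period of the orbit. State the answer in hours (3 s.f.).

T ≈ 6960 hours

r = 1.283×10⁸ km = 1.283×10¹¹ m.
Kepler's third law: T = 2π√(r³/μ) = 2π√((1.283×10¹¹)³ / 1.327×10²⁰).
r³/μ = 1.592×10¹³ s², so T = 2π × 3.989×10⁶ = 2.507×10⁷ s.
Converting: 2.507×10⁷ s ÷ 3600 = 6963 hours.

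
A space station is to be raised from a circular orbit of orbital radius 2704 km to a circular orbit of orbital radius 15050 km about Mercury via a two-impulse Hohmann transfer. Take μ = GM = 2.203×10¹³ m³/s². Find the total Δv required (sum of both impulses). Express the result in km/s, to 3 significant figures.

r₁ = 2704 km = 2.704×10⁶ m.
r₂ = 15050 km = 1.505×10⁷ m.
Transfer ellipse a_t = (r₁ + r₂)/2 = 8.877×10⁶ m.
At r₁: circular v_c1 = √(μ/r₁) = 2854 m/s; transfer-periherm v_p = √[μ(2/r₁ − 1/a_t)] = 3717 m/s.
Δv₁ = v_p − v_c1 = 862.2 m/s.
At r₂: circular v_c2 = √(μ/r₂) = 1210 m/s; transfer-apoherm v_a = √[μ(2/r₂ − 1/a_t)] = 667.7 m/s.
Δv₂ = v_c2 − v_a = 542.1 m/s.
Total Δv = Δv₁ + Δv₂ = 1404 m/s = 1.404 km/s.

Δv_total ≈ 1.40 km/s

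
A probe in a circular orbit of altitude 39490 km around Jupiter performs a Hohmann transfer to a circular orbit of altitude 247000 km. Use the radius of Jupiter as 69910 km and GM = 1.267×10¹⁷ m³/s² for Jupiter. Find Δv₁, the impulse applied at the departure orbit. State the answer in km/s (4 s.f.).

Δv ≈ 7.464 km/s

r₁ = 69910 + 39490 = 109400 km = 1.0940×10⁸ m.
r₂ = 69910 + 247000 = 316910 km = 3.1691×10⁸ m.
Transfer ellipse a_t = (r₁ + r₂)/2 = 2.132×10⁸ m.
At r₁: circular v_c1 = √(μ/r₁) = 34030 m/s; transfer-perijove v_p = √[μ(2/r₁ − 1/a_t)] = 41500 m/s.
Δv₁ = v_p − v_c1 = 7464 m/s.
= 7.464 km/s.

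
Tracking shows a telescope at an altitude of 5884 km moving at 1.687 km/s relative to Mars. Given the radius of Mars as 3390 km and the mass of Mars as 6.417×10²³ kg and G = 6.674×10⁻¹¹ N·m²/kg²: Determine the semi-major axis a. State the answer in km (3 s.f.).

a ≈ 6700 km

μ = GM = 6.674×10⁻¹¹ × 6.417×10²³ = 4.283×10¹³ m³/s².
r = 3390 + 5884 = 9274.0 km = 9.274×10⁶ m.
Specific orbital energy ε = v²/2 − μ/r = (1687)²/2 − 4.283×10¹³/9.274×10⁶ = -3.195×10⁶ J/kg.
Since ε = −μ/(2a), a = −μ/(2ε) = 6.702×10⁶ m = 6702.2 km.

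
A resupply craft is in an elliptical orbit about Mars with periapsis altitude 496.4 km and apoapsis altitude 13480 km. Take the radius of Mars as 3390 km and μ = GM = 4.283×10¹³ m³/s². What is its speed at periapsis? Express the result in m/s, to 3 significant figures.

r_p = 3390 + 496.4 = 3886.4 km = 3.8864×10⁶ m.
r_a = 3390 + 13480 = 16870 km = 1.6870×10⁷ m.
Semi-major axis a = (r_p + r_a)/2 = 10378 km = 1.038×10⁷ m.
Vis-viva: v² = μ(2/r − 1/a) = 4.283×10¹³ × (5.146×10⁻⁷ − 9.636×10⁻⁸) = 1.791×10⁷ m²/s².
v = 4232 m/s.

v ≈ 4230 m/s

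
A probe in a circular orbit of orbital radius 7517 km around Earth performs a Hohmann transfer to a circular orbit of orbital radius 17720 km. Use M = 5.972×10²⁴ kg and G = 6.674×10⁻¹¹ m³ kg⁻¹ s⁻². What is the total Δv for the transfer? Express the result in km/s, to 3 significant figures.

Δv_total ≈ 2.43 km/s

μ = GM = 6.674×10⁻¹¹ × 5.972×10²⁴ = 3.986×10¹⁴ m³/s².
r₁ = 7517 km = 7.517×10⁶ m.
r₂ = 17720 km = 1.772×10⁷ m.
Transfer ellipse a_t = (r₁ + r₂)/2 = 1.262×10⁷ m.
At r₁: circular v_c1 = √(μ/r₁) = 7282 m/s; transfer-perigee v_p = √[μ(2/r₁ − 1/a_t)] = 8629 m/s.
Δv₁ = v_p − v_c1 = 1347 m/s.
At r₂: circular v_c2 = √(μ/r₂) = 4743 m/s; transfer-apogee v_a = √[μ(2/r₂ − 1/a_t)] = 3660 m/s.
Δv₂ = v_c2 − v_a = 1082 m/s.
Total Δv = Δv₁ + Δv₂ = 2429 m/s = 2.429 km/s.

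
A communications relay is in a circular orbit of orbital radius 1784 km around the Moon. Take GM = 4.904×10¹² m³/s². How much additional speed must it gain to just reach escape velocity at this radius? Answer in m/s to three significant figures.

Δv ≈ 687 m/s

r = 1784 km = 1.784×10⁶ m.
Circular speed v_c = √(μ/r) = 1658 m/s.
Escape speed v_esc = √(2μ/r) = √2 × v_c = 2345 m/s.
Δv = v_esc − v_c = 686.8 m/s.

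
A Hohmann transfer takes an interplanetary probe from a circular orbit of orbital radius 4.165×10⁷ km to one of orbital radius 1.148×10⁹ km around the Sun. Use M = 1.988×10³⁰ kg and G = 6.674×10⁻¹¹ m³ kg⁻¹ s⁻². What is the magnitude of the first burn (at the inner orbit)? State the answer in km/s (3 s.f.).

μ = GM = 6.674×10⁻¹¹ × 1.988×10³⁰ = 1.327×10²⁰ m³/s².
r₁ = 4.165×10⁷ km = 4.165×10¹⁰ m.
r₂ = 1.148×10⁹ km = 1.148×10¹² m.
Transfer ellipse a_t = (r₁ + r₂)/2 = 5.948×10¹¹ m.
At r₁: circular v_c1 = √(μ/r₁) = 56440 m/s; transfer-perihelion v_p = √[μ(2/r₁ − 1/a_t)] = 78410 m/s.
Δv₁ = v_p − v_c1 = 21970 m/s.
= 21.97 km/s.

Δv ≈ 22.0 km/s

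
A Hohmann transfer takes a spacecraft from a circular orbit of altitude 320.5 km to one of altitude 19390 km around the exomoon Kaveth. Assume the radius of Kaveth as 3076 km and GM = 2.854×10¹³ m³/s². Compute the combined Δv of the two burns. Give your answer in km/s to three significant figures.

Δv_total ≈ 1.47 km/s

r₁ = 3076 + 320.5 = 3396.5 km = 3.3965×10⁶ m.
r₂ = 3076 + 19390 = 22466 km = 2.2466×10⁷ m.
Transfer ellipse a_t = (r₁ + r₂)/2 = 1.293×10⁷ m.
At r₁: circular v_c1 = √(μ/r₁) = 2899 m/s; transfer-periapsis v_p = √[μ(2/r₁ − 1/a_t)] = 3821 m/s.
Δv₁ = v_p − v_c1 = 922.0 m/s.
At r₂: circular v_c2 = √(μ/r₂) = 1127 m/s; transfer-apoapsis v_a = √[μ(2/r₂ − 1/a_t)] = 577.6 m/s.
Δv₂ = v_c2 − v_a = 549.5 m/s.
Total Δv = Δv₁ + Δv₂ = 1472 m/s = 1.472 km/s.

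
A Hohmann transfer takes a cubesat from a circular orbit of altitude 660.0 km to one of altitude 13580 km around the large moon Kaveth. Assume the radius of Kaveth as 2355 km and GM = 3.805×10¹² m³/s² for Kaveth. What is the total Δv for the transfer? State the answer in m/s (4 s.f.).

r₁ = 2355 + 660.0 = 3015.0 km = 3.0150×10⁶ m.
r₂ = 2355 + 13580 = 15935 km = 1.5935×10⁷ m.
Transfer ellipse a_t = (r₁ + r₂)/2 = 9.475×10⁶ m.
At r₁: circular v_c1 = √(μ/r₁) = 1123 m/s; transfer-periapsis v_p = √[μ(2/r₁ − 1/a_t)] = 1457 m/s.
Δv₁ = v_p − v_c1 = 333.5 m/s.
At r₂: circular v_c2 = √(μ/r₂) = 488.7 m/s; transfer-apoapsis v_a = √[μ(2/r₂ − 1/a_t)] = 275.6 m/s.
Δv₂ = v_c2 − v_a = 213.0 m/s.
Total Δv = Δv₁ + Δv₂ = 546.5 m/s.

Δv_total ≈ 546.5 m/s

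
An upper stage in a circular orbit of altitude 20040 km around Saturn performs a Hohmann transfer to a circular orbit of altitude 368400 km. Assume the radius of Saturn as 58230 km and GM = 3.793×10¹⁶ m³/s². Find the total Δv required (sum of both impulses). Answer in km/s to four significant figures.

r₁ = 58230 + 20040 = 78270 km = 7.8270×10⁷ m.
r₂ = 58230 + 368400 = 426630 km = 4.2663×10⁸ m.
Transfer ellipse a_t = (r₁ + r₂)/2 = 2.524×10⁸ m.
At r₁: circular v_c1 = √(μ/r₁) = 22010 m/s; transfer-perikrone v_p = √[μ(2/r₁ − 1/a_t)] = 28620 m/s.
Δv₁ = v_p − v_c1 = 6604 m/s.
At r₂: circular v_c2 = √(μ/r₂) = 9429 m/s; transfer-apokrone v_a = √[μ(2/r₂ − 1/a_t)] = 5250 m/s.
Δv₂ = v_c2 − v_a = 4179 m/s.
Total Δv = Δv₁ + Δv₂ = 10780 m/s = 10.78 km/s.

Δv_total ≈ 10.78 km/s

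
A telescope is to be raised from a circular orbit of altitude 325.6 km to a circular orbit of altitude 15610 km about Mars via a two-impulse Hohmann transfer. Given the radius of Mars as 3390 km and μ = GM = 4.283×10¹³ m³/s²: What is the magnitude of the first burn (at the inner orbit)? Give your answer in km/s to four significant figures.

r₁ = 3390 + 325.6 = 3715.6 km = 3.7156×10⁶ m.
r₂ = 3390 + 15610 = 19000 km = 1.9000×10⁷ m.
Transfer ellipse a_t = (r₁ + r₂)/2 = 1.136×10⁷ m.
At r₁: circular v_c1 = √(μ/r₁) = 3395 m/s; transfer-periapsis v_p = √[μ(2/r₁ − 1/a_t)] = 4391 m/s.
Δv₁ = v_p − v_c1 = 996.1 m/s.
= 0.9961 km/s.

Δv ≈ 0.9961 km/s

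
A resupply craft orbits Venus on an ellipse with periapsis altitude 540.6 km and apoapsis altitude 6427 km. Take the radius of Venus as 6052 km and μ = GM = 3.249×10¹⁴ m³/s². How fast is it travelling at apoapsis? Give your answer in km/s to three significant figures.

v ≈ 4.24 km/s

r_p = 6052 + 540.6 = 6592.6 km = 6.5926×10⁶ m.
r_a = 6052 + 6427 = 12479 km = 1.2479×10⁷ m.
Semi-major axis a = (r_p + r_a)/2 = 9535.8 km = 9.536×10⁶ m.
Vis-viva: v² = μ(2/r − 1/a) = 3.249×10¹⁴ × (1.603×10⁻⁷ − 1.049×10⁻⁷) = 1.800×10⁷ m²/s².
v = 4243 m/s = 4.243 km/s.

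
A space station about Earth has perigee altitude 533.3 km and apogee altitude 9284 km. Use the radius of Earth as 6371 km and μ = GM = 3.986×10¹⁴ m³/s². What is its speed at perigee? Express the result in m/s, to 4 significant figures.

r_p = 6371 + 533.3 = 6904.3 km = 6.9043×10⁶ m.
r_a = 6371 + 9284 = 15655 km = 1.5655×10⁷ m.
Semi-major axis a = (r_p + r_a)/2 = 11280 km = 1.128×10⁷ m.
Vis-viva: v² = μ(2/r − 1/a) = 3.986×10¹⁴ × (2.897×10⁻⁷ − 8.866×10⁻⁸) = 8.013×10⁷ m²/s².
v = 8951 m/s.

v ≈ 8951 m/s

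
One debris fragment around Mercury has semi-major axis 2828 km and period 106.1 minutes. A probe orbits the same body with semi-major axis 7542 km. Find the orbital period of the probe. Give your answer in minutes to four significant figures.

Kepler's third law: T² ∝ a³, so T₂ = T₁ (a₂/a₁)^(3/2).
a₂/a₁ = 2.667, (a₂/a₁)^(3/2) = 4.355.
T₂ = 106.1 × 4.355 = 462.1 minutes.

T₂ ≈ 462.1 minutes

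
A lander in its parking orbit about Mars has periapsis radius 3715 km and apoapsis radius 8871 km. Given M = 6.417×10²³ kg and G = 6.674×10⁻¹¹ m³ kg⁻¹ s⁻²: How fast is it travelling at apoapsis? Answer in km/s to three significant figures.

v ≈ 1.69 km/s

μ = GM = 6.674×10⁻¹¹ × 6.417×10²³ = 4.283×10¹³ m³/s².
Semi-major axis a = (r_p + r_a)/2 = 6293.0 km = 6.293×10⁶ m.
Vis-viva: v² = μ(2/r − 1/a) = 4.283×10¹³ × (2.255×10⁻⁷ − 1.589×10⁻⁷) = 2.850×10⁶ m²/s².
v = 1688 m/s = 1.688 km/s.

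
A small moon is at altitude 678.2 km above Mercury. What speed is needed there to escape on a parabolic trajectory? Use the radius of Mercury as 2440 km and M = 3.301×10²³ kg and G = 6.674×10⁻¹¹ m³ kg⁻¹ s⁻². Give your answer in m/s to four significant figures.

μ = GM = 6.674×10⁻¹¹ × 3.301×10²³ = 2.203×10¹³ m³/s².
r = 2440 + 678.2 = 3118.2 km = 3.1182×10⁶ m.
Escape speed v_esc = √(2μ/r) = √(2 × 2.203×10¹³ / 3.118×10⁶) = √(1.413×10⁷) = 3759 m/s.

v_esc ≈ 3759 m/s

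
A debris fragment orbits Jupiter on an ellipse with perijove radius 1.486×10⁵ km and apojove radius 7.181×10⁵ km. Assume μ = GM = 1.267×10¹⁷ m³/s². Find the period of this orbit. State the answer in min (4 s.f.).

Semi-major axis a = (r_p + r_a)/2 = (1.4860×10⁵ + 7.1810×10⁵)/2 = 4.3335×10⁵ km = 4.334×10⁸ m.
By Kepler's third law T = 2π√(a³/μ) = 2π × 2.534×10⁴ = 1.592×10⁵ s.
= 2654 min.

T ≈ 2654 min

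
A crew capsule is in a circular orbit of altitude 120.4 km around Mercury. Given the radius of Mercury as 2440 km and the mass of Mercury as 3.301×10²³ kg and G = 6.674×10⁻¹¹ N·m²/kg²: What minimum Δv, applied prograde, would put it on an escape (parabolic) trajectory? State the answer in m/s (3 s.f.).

Δv ≈ 1220 m/s

μ = GM = 6.674×10⁻¹¹ × 3.301×10²³ = 2.203×10¹³ m³/s².
r = 2440 + 120.4 = 2560.4 km = 2.5604×10⁶ m.
Circular speed v_c = √(μ/r) = 2933 m/s.
Escape speed v_esc = √(2μ/r) = √2 × v_c = 4148 m/s.
Δv = v_esc − v_c = 1215 m/s.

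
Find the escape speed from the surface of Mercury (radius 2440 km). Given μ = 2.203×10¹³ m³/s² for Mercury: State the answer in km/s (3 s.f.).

v_esc ≈ 4.25 km/s

r = R = 2.440×10⁶ m.
Escape speed v_esc = √(2μ/r) = √(2 × 2.203×10¹³ / 2.440×10⁶) = √(1.806×10⁷) = 4249 m/s.
= 4.249 km/s.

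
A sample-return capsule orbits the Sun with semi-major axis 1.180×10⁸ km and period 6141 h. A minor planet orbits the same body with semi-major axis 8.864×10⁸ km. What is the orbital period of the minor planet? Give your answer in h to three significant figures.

Kepler's third law: T² ∝ a³, so T₂ = T₁ (a₂/a₁)^(3/2).
a₂/a₁ = 7.512, (a₂/a₁)^(3/2) = 20.59.
T₂ = 6141 × 20.59 = 1.264×10⁵ h.

T₂ ≈ 1.26×10⁵ h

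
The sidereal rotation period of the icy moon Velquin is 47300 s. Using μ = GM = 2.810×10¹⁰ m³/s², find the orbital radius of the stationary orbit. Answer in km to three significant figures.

r_sync ≈ 1170 km

A synchronous orbit has period T, so by Kepler's third law a = (μT²/4π²)^(1/3).
μT²/4π² = 2.810×10¹⁰ × (4.730×10⁴)² / 39.48 = 1.592×10¹⁸ m³.
a = 1.168×10⁶ m = 1167.8 km.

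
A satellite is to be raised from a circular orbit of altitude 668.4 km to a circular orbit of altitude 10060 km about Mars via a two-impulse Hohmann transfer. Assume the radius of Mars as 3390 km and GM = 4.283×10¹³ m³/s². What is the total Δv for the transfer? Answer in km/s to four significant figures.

r₁ = 3390 + 668.4 = 4058.4 km = 4.0584×10⁶ m.
r₂ = 3390 + 10060 = 13450 km = 1.3450×10⁷ m.
Transfer ellipse a_t = (r₁ + r₂)/2 = 8.754×10⁶ m.
At r₁: circular v_c1 = √(μ/r₁) = 3249 m/s; transfer-periapsis v_p = √[μ(2/r₁ − 1/a_t)] = 4027 m/s.
Δv₁ = v_p − v_c1 = 778.1 m/s.
At r₂: circular v_c2 = √(μ/r₂) = 1784 m/s; transfer-apoapsis v_a = √[μ(2/r₂ − 1/a_t)] = 1215 m/s.
Δv₂ = v_c2 − v_a = 569.5 m/s.
Total Δv = Δv₁ + Δv₂ = 1348 m/s = 1.348 km/s.

Δv_total ≈ 1.348 km/s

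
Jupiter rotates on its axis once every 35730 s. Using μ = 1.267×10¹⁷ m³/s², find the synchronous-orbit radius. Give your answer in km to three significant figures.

A synchronous orbit has period T, so by Kepler's third law a = (μT²/4π²)^(1/3).
μT²/4π² = 1.267×10¹⁷ × (3.573×10⁴)² / 39.48 = 4.097×10²⁴ m³.
a = 1.600×10⁸ m = 1.6002×10⁵ km.

r_sync ≈ 1.60×10⁵ km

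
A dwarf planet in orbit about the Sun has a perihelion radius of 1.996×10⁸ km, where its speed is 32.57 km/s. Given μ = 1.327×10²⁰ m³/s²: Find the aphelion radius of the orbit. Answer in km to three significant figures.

r_p = 1.996×10¹¹ m.
Specific energy ε = v²/2 − μ/r = -1.344×10⁸ J/kg, so a = −μ/(2ε) = 4.936×10¹¹ m.
The apsides satisfy r_p + r_a = 2a, so the aphelion radius is 2a − r_p = 7.876×10¹¹ m = 7.8755×10⁸ km.

aphelion radius ≈ 7.88×10⁸ km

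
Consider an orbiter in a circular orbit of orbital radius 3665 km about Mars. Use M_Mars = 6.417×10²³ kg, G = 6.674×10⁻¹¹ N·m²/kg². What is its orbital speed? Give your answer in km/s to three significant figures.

v ≈ 3.42 km/s

μ = GM = 6.674×10⁻¹¹ × 6.417×10²³ = 4.283×10¹³ m³/s².
r = 3665 km = 3.665×10⁶ m.
For a circular orbit v = √(μ/r) = √(4.283×10¹³ / 3.665×10⁶) = √(1.169×10⁷) = 3418 m/s.
That is 3.418 km/s.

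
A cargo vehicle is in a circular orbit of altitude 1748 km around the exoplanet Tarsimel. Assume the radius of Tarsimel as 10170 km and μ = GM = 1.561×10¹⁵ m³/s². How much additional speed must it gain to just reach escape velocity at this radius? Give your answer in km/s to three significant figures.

Δv ≈ 4.74 km/s

r = 10170 + 1748 = 11918 km = 1.1918×10⁷ m.
Circular speed v_c = √(μ/r) = 11440 m/s.
Escape speed v_esc = √(2μ/r) = √2 × v_c = 16190 m/s.
Δv = v_esc − v_c = 4740 m/s = 4.740 km/s.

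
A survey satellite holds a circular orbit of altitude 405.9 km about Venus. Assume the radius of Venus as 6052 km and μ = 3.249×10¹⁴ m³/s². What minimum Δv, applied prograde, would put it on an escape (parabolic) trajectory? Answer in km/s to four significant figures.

r = 6052 + 405.9 = 6457.9 km = 6.4579×10⁶ m.
Circular speed v_c = √(μ/r) = 7093 m/s.
Escape speed v_esc = √(2μ/r) = √2 × v_c = 10030 m/s.
Δv = v_esc − v_c = 2938 m/s = 2.938 km/s.

Δv ≈ 2.938 km/s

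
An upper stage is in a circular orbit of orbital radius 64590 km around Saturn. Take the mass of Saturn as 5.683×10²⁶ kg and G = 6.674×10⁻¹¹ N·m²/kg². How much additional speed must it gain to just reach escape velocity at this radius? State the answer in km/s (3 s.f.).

Δv ≈ 10.0 km/s

μ = GM = 6.674×10⁻¹¹ × 5.683×10²⁶ = 3.793×10¹⁶ m³/s².
r = 64590 km = 6.459×10⁷ m.
Circular speed v_c = √(μ/r) = 24230 m/s.
Escape speed v_esc = √(2μ/r) = √2 × v_c = 34270 m/s.
Δv = v_esc − v_c = 10040 m/s = 10.04 km/s.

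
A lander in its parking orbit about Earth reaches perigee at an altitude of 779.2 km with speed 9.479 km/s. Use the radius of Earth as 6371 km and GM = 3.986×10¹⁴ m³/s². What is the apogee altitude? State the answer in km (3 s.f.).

apogee altitude ≈ 23300 km

r_p = 6371 + 779.2 = 7150.2 km = 7.150×10⁶ m.
Specific energy ε = v²/2 − μ/r = -1.082×10⁷ J/kg, so a = −μ/(2ε) = 1.842×10⁷ m.
The apsides satisfy r_p + r_a = 2a, so the apogee radius is 2a − r_p = 2.969×10⁷ m = 29686 km.
Apogee altitude = 29686 − 6371 = 23315 km.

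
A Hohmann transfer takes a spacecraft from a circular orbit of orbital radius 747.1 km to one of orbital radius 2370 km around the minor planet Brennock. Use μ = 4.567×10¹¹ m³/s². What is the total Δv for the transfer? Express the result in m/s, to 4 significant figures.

r₁ = 747.1 km = 7.471×10⁵ m.
r₂ = 2370 km = 2.370×10⁶ m.
Transfer ellipse a_t = (r₁ + r₂)/2 = 1.559×10⁶ m.
At r₁: circular v_c1 = √(μ/r₁) = 781.9 m/s; transfer-periapsis v_p = √[μ(2/r₁ − 1/a_t)] = 964.1 m/s.
Δv₁ = v_p − v_c1 = 182.3 m/s.
At r₂: circular v_c2 = √(μ/r₂) = 439.0 m/s; transfer-apoapsis v_a = √[μ(2/r₂ − 1/a_t)] = 303.9 m/s.
Δv₂ = v_c2 − v_a = 135.0 m/s.
Total Δv = Δv₁ + Δv₂ = 317.3 m/s.

Δv_total ≈ 317.3 m/s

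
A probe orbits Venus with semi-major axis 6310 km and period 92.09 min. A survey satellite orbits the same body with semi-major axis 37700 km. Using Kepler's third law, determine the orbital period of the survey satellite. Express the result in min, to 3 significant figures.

T₂ ≈ 1340 min

Kepler's third law: T² ∝ a³, so T₂ = T₁ (a₂/a₁)^(3/2).
a₂/a₁ = 5.975, (a₂/a₁)^(3/2) = 14.60.
T₂ = 92.09 × 14.60 = 1345 min.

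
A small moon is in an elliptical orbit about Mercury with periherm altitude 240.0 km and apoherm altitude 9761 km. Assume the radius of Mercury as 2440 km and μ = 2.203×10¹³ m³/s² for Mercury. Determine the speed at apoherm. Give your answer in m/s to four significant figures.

v ≈ 806.4 m/s

r_p = 2440 + 240.0 = 2680.0 km = 2.6800×10⁶ m.
r_a = 2440 + 9761 = 12201 km = 1.2201×10⁷ m.
Semi-major axis a = (r_p + r_a)/2 = 7440.5 km = 7.440×10⁶ m.
Vis-viva: v² = μ(2/r − 1/a) = 2.203×10¹³ × (1.639×10⁻⁷ − 1.344×10⁻⁷) = 6.504×10⁵ m²/s².
v = 806.4 m/s.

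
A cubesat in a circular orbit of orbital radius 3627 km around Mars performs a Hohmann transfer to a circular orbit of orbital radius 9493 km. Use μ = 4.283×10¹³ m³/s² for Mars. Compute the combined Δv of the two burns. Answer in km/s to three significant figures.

Δv_total ≈ 1.24 km/s

r₁ = 3627 km = 3.627×10⁶ m.
r₂ = 9493 km = 9.493×10⁶ m.
Transfer ellipse a_t = (r₁ + r₂)/2 = 6.560×10⁶ m.
At r₁: circular v_c1 = √(μ/r₁) = 3436 m/s; transfer-periapsis v_p = √[μ(2/r₁ − 1/a_t)] = 4134 m/s.
Δv₁ = v_p − v_c1 = 697.4 m/s.
At r₂: circular v_c2 = √(μ/r₂) = 2124 m/s; transfer-apoapsis v_a = √[μ(2/r₂ − 1/a_t)] = 1579 m/s.
Δv₂ = v_c2 − v_a = 544.7 m/s.
Total Δv = Δv₁ + Δv₂ = 1242 m/s = 1.242 km/s.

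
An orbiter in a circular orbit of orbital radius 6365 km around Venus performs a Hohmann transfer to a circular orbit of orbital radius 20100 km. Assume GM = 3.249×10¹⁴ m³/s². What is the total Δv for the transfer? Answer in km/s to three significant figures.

r₁ = 6365 km = 6.365×10⁶ m.
r₂ = 20100 km = 2.010×10⁷ m.
Transfer ellipse a_t = (r₁ + r₂)/2 = 1.323×10⁷ m.
At r₁: circular v_c1 = √(μ/r₁) = 7145 m/s; transfer-periapsis v_p = √[μ(2/r₁ − 1/a_t)] = 8805 m/s.
Δv₁ = v_p − v_c1 = 1661 m/s.
At r₂: circular v_c2 = √(μ/r₂) = 4020 m/s; transfer-apoapsis v_a = √[μ(2/r₂ − 1/a_t)] = 2788 m/s.
Δv₂ = v_c2 − v_a = 1232 m/s.
Total Δv = Δv₁ + Δv₂ = 2893 m/s = 2.893 km/s.

Δv_total ≈ 2.89 km/s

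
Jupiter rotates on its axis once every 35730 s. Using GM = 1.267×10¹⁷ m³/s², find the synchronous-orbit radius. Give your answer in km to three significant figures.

A synchronous orbit has period T, so by Kepler's third law a = (μT²/4π²)^(1/3).
μT²/4π² = 1.267×10¹⁷ × (3.573×10⁴)² / 39.48 = 4.097×10²⁴ m³.
a = 1.600×10⁸ m = 1.6002×10⁵ km.

r_sync ≈ 1.60×10⁵ km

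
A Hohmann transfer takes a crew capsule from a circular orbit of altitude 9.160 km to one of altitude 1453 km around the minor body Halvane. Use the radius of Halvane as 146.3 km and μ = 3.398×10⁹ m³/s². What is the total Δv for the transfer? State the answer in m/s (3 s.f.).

r₁ = 146.3 + 9.160 = 155.46 km = 1.5546×10⁵ m.
r₂ = 146.3 + 1453 = 1599.3 km = 1.5993×10⁶ m.
Transfer ellipse a_t = (r₁ + r₂)/2 = 8.774×10⁵ m.
At r₁: circular v_c1 = √(μ/r₁) = 147.8 m/s; transfer-periapsis v_p = √[μ(2/r₁ − 1/a_t)] = 199.6 m/s.
Δv₁ = v_p − v_c1 = 51.76 m/s.
At r₂: circular v_c2 = √(μ/r₂) = 46.09 m/s; transfer-apoapsis v_a = √[μ(2/r₂ − 1/a_t)] = 19.40 m/s.
Δv₂ = v_c2 − v_a = 26.69 m/s.
Total Δv = Δv₁ + Δv₂ = 78.45 m/s.

Δv_total ≈ 78.5 m/s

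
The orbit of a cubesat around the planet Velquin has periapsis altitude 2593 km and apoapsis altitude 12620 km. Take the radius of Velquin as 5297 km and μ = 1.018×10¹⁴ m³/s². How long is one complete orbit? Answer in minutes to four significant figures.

T ≈ 481.1 minutes

r_p = 5297 + 2593 = 7890.0 km = 7.8900×10⁶ m.
r_a = 5297 + 12620 = 17917 km = 1.7917×10⁷ m.
Semi-major axis a = (r_p + r_a)/2 = (7890.0 + 17917)/2 = 12904 km = 1.290×10⁷ m.
By Kepler's third law T = 2π√(a³/μ) = 2π × 4.594×10³ = 2.886×10⁴ s.
= 481.1 minutes.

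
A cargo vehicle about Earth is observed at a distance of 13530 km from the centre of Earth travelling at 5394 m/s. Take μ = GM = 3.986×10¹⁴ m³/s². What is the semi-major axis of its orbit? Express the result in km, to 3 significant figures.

a ≈ 13400 km

r = 1.353×10⁷ m.
Specific orbital energy ε = v²/2 − μ/r = (5394)²/2 − 3.986×10¹⁴/1.353×10⁷ = -1.491×10⁷ J/kg.
Since ε = −μ/(2a), a = −μ/(2ε) = 1.336×10⁷ m = 13364 km.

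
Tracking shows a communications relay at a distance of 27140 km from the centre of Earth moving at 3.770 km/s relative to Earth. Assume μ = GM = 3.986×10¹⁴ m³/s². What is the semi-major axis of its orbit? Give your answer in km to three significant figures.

r = 2.714×10⁷ m.
Specific orbital energy ε = v²/2 − μ/r = (3770)²/2 − 3.986×10¹⁴/2.714×10⁷ = -7.580×10⁶ J/kg.
Since ε = −μ/(2a), a = −μ/(2ε) = 2.629×10⁷ m = 26292 km.

a ≈ 26300 km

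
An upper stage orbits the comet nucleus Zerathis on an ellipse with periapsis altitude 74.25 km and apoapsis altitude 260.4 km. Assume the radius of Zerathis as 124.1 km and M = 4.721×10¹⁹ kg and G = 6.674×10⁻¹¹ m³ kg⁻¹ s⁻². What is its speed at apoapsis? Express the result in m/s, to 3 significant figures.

v ≈ 74.7 m/s

μ = GM = 6.674×10⁻¹¹ × 4.721×10¹⁹ = 3.151×10⁹ m³/s².
r_p = 124.1 + 74.25 = 198.35 km = 1.9835×10⁵ m.
r_a = 124.1 + 260.4 = 384.50 km = 3.8450×10⁵ m.
Semi-major axis a = (r_p + r_a)/2 = 291.43 km = 2.914×10⁵ m.
Vis-viva: v² = μ(2/r − 1/a) = 3.151×10⁹ × (5.202×10⁻⁶ − 3.431×10⁻⁶) = 5.577×10³ m²/s².
v = 74.68 m/s.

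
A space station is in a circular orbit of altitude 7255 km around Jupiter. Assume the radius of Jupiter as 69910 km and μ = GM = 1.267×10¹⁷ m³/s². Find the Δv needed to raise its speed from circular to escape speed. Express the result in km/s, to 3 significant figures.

r = 69910 + 7255 = 77165 km = 7.7165×10⁷ m.
Circular speed v_c = √(μ/r) = 40520 m/s.
Escape speed v_esc = √(2μ/r) = √2 × v_c = 57310 m/s.
Δv = v_esc − v_c = 16780 m/s = 16.78 km/s.

Δv ≈ 16.8 km/s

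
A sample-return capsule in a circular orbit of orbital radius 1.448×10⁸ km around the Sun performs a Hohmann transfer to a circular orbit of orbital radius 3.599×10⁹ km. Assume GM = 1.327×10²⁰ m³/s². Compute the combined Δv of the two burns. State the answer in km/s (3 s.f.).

r₁ = 1.448×10⁸ km = 1.448×10¹¹ m.
r₂ = 3.599×10⁹ km = 3.599×10¹² m.
Transfer ellipse a_t = (r₁ + r₂)/2 = 1.872×10¹² m.
At r₁: circular v_c1 = √(μ/r₁) = 30270 m/s; transfer-perihelion v_p = √[μ(2/r₁ − 1/a_t)] = 41980 m/s.
Δv₁ = v_p − v_c1 = 11700 m/s.
At r₂: circular v_c2 = √(μ/r₂) = 6072 m/s; transfer-aphelion v_a = √[μ(2/r₂ − 1/a_t)] = 1689 m/s.
Δv₂ = v_c2 − v_a = 4383 m/s.
Total Δv = Δv₁ + Δv₂ = 16090 m/s = 16.09 km/s.

Δv_total ≈ 16.1 km/s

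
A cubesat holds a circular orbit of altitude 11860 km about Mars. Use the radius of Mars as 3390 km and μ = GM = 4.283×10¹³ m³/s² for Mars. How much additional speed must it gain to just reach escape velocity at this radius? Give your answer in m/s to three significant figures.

Δv ≈ 694 m/s

r = 3390 + 11860 = 15250 km = 1.5250×10⁷ m.
Circular speed v_c = √(μ/r) = 1676 m/s.
Escape speed v_esc = √(2μ/r) = √2 × v_c = 2370 m/s.
Δv = v_esc − v_c = 694.2 m/s.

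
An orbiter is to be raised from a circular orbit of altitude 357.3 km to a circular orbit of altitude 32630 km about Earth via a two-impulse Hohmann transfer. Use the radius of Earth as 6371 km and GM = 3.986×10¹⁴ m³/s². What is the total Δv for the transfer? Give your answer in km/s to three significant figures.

r₁ = 6371 + 357.3 = 6728.3 km = 6.7283×10⁶ m.
r₂ = 6371 + 32630 = 39001 km = 3.9001×10⁷ m.
Transfer ellipse a_t = (r₁ + r₂)/2 = 2.286×10⁷ m.
At r₁: circular v_c1 = √(μ/r₁) = 7697 m/s; transfer-perigee v_p = √[μ(2/r₁ − 1/a_t)] = 10050 m/s.
Δv₁ = v_p − v_c1 = 2356 m/s.
At r₂: circular v_c2 = √(μ/r₂) = 3197 m/s; transfer-apogee v_a = √[μ(2/r₂ − 1/a_t)] = 1734 m/s.
Δv₂ = v_c2 − v_a = 1463 m/s.
Total Δv = Δv₁ + Δv₂ = 3818 m/s = 3.818 km/s.

Δv_total ≈ 3.82 km/s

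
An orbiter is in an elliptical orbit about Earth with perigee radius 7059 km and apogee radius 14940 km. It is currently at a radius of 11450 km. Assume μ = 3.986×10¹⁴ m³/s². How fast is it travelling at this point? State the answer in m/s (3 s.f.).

Semi-major axis a = (r_p + r_a)/2 = 11000 km = 1.100×10⁷ m.
Vis-viva: v² = μ(2/r − 1/a) = 3.986×10¹⁴ × (1.747×10⁻⁷ − 9.091×10⁻⁸) = 3.339×10⁷ m²/s².
v = 5778 m/s.

v ≈ 5780 m/s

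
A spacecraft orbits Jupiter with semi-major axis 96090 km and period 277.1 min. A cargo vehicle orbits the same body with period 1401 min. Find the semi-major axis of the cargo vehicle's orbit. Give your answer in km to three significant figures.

a₂ ≈ 2.83×10⁵ km

Kepler's third law: a³ ∝ T², so a₂ = a₁ (T₂/T₁)^(2/3).
T₂/T₁ = 5.056, (T₂/T₁)^(2/3) = 2.946.
a₂ = 96090 × 2.946 = 2.831×10⁵ km.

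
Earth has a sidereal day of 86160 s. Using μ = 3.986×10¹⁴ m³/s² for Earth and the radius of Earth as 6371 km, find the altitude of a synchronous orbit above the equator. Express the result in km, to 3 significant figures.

A synchronous orbit has period T, so by Kepler's third law a = (μT²/4π²)^(1/3).
μT²/4π² = 3.986×10¹⁴ × (8.616×10⁴)² / 39.48 = 7.495×10²² m³.
a = 4.216×10⁷ m = 42163 km.
Altitude h = a − R = 42163 − 6371 = 35792 km.

h_sync ≈ 35800 km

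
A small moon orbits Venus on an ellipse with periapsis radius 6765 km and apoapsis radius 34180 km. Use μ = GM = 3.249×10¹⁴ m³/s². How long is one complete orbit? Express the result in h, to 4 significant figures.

Semi-major axis a = (r_p + r_a)/2 = (6765.0 + 34180)/2 = 20472 km = 2.047×10⁷ m.
By Kepler's third law T = 2π√(a³/μ) = 2π × 5.139×10³ = 3.229×10⁴ s.
= 8.969 h.

T ≈ 8.969 h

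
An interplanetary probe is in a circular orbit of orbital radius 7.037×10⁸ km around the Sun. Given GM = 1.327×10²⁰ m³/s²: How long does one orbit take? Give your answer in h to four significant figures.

T ≈ 89440 h

r = 7.037×10⁸ km = 7.037×10¹¹ m.
Kepler's third law: T = 2π√(r³/μ) = 2π√((7.037×10¹¹)³ / 1.327×10²⁰).
r³/μ = 2.626×10¹⁵ s², so T = 2π × 5.124×10⁷ = 3.220×10⁸ s.
Converting: 3.220×10⁸ s ÷ 3600 = 89440 h.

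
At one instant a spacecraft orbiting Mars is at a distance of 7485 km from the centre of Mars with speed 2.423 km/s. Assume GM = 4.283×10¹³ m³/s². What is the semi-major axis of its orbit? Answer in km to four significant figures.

a ≈ 7685 km

r = 7.485×10⁶ m.
Vis-viva rearranged: 1/a = 2/r − v²/μ = 2.672×10⁻⁷ − 1.371×10⁻⁷ = 1.301×10⁻⁷ m⁻¹.
a = 7.685×10⁶ m = 7684.9 km.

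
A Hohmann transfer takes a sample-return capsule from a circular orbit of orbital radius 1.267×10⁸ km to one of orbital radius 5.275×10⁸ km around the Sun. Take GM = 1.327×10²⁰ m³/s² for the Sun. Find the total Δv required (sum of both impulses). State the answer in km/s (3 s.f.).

r₁ = 1.267×10⁸ km = 1.267×10¹¹ m.
r₂ = 5.275×10⁸ km = 5.275×10¹¹ m.
Transfer ellipse a_t = (r₁ + r₂)/2 = 3.271×10¹¹ m.
At r₁: circular v_c1 = √(μ/r₁) = 32360 m/s; transfer-perihelion v_p = √[μ(2/r₁ − 1/a_t)] = 41100 m/s.
Δv₁ = v_p − v_c1 = 8735 m/s.
At r₂: circular v_c2 = √(μ/r₂) = 15860 m/s; transfer-aphelion v_a = √[μ(2/r₂ − 1/a_t)] = 9871 m/s.
Δv₂ = v_c2 − v_a = 5990 m/s.
Total Δv = Δv₁ + Δv₂ = 14720 m/s = 14.72 km/s.

Δv_total ≈ 14.7 km/s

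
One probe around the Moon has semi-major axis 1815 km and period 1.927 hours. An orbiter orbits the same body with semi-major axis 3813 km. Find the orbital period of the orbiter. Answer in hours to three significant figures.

Kepler's third law: T² ∝ a³, so T₂ = T₁ (a₂/a₁)^(3/2).
a₂/a₁ = 2.101, (a₂/a₁)^(3/2) = 3.045.
T₂ = 1.927 × 3.045 = 5.868 hours.

T₂ ≈ 5.87 hours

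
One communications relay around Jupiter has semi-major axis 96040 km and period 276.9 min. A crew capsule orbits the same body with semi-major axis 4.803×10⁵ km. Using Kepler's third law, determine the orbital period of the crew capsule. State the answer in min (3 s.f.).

Kepler's third law: T² ∝ a³, so T₂ = T₁ (a₂/a₁)^(3/2).
a₂/a₁ = 5.001, (a₂/a₁)^(3/2) = 11.18.
T₂ = 276.9 × 11.18 = 3097 min.

T₂ ≈ 3100 min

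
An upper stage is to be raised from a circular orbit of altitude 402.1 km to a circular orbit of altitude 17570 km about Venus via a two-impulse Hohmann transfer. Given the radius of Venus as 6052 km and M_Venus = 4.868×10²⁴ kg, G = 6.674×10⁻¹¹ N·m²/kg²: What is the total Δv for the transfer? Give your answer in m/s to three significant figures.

Δv_total ≈ 3080 m/s

μ = GM = 6.674×10⁻¹¹ × 4.868×10²⁴ = 3.249×10¹⁴ m³/s².
r₁ = 6052 + 402.1 = 6454.1 km = 6.4541×10⁶ m.
r₂ = 6052 + 17570 = 23622 km = 2.3622×10⁷ m.
Transfer ellipse a_t = (r₁ + r₂)/2 = 1.504×10⁷ m.
At r₁: circular v_c1 = √(μ/r₁) = 7095 m/s; transfer-periapsis v_p = √[μ(2/r₁ − 1/a_t)] = 8892 m/s.
Δv₁ = v_p − v_c1 = 1797 m/s.
At r₂: circular v_c2 = √(μ/r₂) = 3709 m/s; transfer-apoapsis v_a = √[μ(2/r₂ − 1/a_t)] = 2430 m/s.
Δv₂ = v_c2 − v_a = 1279 m/s.
Total Δv = Δv₁ + Δv₂ = 3076 m/s.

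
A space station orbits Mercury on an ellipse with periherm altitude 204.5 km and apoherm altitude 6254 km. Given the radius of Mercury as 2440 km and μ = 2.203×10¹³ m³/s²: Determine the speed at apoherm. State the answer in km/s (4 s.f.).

v ≈ 1.087 km/s

r_p = 2440 + 204.5 = 2644.5 km = 2.6445×10⁶ m.
r_a = 2440 + 6254 = 8694.0 km = 8.6940×10⁶ m.
Semi-major axis a = (r_p + r_a)/2 = 5669.2 km = 5.669×10⁶ m.
Vis-viva: v² = μ(2/r − 1/a) = 2.203×10¹³ × (2.300×10⁻⁷ − 1.764×10⁻⁷) = 1.182×10⁶ m²/s².
v = 1087 m/s = 1.087 km/s.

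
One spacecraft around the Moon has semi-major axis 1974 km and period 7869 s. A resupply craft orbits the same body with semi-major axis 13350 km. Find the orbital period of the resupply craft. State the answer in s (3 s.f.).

Kepler's third law: T² ∝ a³, so T₂ = T₁ (a₂/a₁)^(3/2).
a₂/a₁ = 6.763, (a₂/a₁)^(3/2) = 17.59.
T₂ = 7869 × 17.59 = 1.384×10⁵ s.

T₂ ≈ 1.38×10⁵ s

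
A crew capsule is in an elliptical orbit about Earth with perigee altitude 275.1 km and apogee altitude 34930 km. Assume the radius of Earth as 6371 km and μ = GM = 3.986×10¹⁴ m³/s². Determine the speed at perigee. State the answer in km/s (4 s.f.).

v ≈ 10.16 km/s

r_p = 6371 + 275.1 = 6646.1 km = 6.6461×10⁶ m.
r_a = 6371 + 34930 = 41301 km = 4.1301×10⁷ m.
Semi-major axis a = (r_p + r_a)/2 = 23974 km = 2.397×10⁷ m.
Vis-viva: v² = μ(2/r − 1/a) = 3.986×10¹⁴ × (3.009×10⁻⁷ − 4.171×10⁻⁸) = 1.033×10⁸ m²/s².
v = 10160 m/s = 10.16 km/s.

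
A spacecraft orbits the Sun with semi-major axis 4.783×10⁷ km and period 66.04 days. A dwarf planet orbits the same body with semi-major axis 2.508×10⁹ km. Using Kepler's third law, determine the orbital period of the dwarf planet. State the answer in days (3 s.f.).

Kepler's third law: T² ∝ a³, so T₂ = T₁ (a₂/a₁)^(3/2).
a₂/a₁ = 52.44, (a₂/a₁)^(3/2) = 379.7.
T₂ = 66.04 × 379.7 = 25080 days.

T₂ ≈ 25100 days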